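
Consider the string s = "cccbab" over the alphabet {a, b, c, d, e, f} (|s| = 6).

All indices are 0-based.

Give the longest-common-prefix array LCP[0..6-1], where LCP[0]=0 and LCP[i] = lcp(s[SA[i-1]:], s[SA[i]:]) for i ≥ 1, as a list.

rank | idx | suffix
   0 |   4 | ab
   1 |   5 | b
   2 |   3 | bab
   3 |   2 | cbab
   4 |   1 | ccbab
   5 |   0 | cccbab

SA = [4, 5, 3, 2, 1, 0]
[i] adj suffixes → lcp
  [1] 4/5 → 0 ('')
  [2] 5/3 → 1 ('b')
  [3] 3/2 → 0 ('')
  [4] 2/1 → 1 ('c')
  [5] 1/0 → 2 ('cc')

[0, 0, 1, 0, 1, 2]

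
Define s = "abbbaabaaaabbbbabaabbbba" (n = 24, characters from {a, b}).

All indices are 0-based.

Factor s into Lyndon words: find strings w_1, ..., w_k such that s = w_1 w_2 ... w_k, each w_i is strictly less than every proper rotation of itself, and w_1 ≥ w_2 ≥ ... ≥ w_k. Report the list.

emit factor 1: 'abbb' (i=0, period=4)
emit factor 2: 'aab' (i=4, period=3)
emit factor 3: 'aaaabbbbabaabbbb' (i=7, period=16)
emit factor 4: 'a' (i=23, period=1)

["abbb", "aab", "aaaabbbbabaabbbb", "a"]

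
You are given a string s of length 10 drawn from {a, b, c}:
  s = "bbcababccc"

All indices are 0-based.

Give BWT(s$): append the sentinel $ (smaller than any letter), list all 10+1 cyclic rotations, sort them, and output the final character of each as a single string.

rank  rotation     last
    0  $bbcababccc  c
    1  ababccc$bbc  c
    2  abccc$bbcab  b
    3  babccc$bbca  a
    4  bbcababccc$  $
    5  bcababccc$b  b
    6  bccc$bbcaba  a
    7  c$bbcababcc  c
    8  cababccc$bb  b
    9  cc$bbcababc  c
   10  ccc$bbcabab  b

ccba$bacbcb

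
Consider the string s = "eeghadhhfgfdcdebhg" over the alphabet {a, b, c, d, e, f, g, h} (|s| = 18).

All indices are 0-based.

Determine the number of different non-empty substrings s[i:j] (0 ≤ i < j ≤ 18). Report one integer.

161

rank→(start, suffix):
  0 → (4, 'adhhfgfdcdebhg')
  1 → (15, 'bhg')
  2 → (12, 'cdebhg')
  3 → (11, 'dcdebhg')
  4 → (13, 'debhg')
  5 → (5, 'dhhfgfdcdebhg')
  6 → (14, 'ebhg')
  7 → (0, 'eeghadhhfgfdcdebhg')
  8 → (1, 'eghadhhfgfdcdebhg')
  9 → (10, 'fdcdebhg')
  10 → (8, 'fgfdcdebhg')
  11 → (17, 'g')
  12 → (9, 'gfdcdebhg')
  13 → (2, 'ghadhhfgfdcdebhg')
  14 → (3, 'hadhhfgfdcdebhg')
  15 → (7, 'hfgfdcdebhg')
  16 → (16, 'hg')
  17 → (6, 'hhfgfdcdebhg')

SA = [4, 15, 12, 11, 13, 5, 14, 0, 1, 10, 8, 17, 9, 2, 3, 7, 16, 6]
[i] adj suffixes → lcp
  [1] 4/15 → 0 ('')
  [2] 15/12 → 0 ('')
  [3] 12/11 → 0 ('')
  [4] 11/13 → 1 ('d')
  [5] 13/5 → 1 ('d')
  [6] 5/14 → 0 ('')
  [7] 14/0 → 1 ('e')
  [8] 0/1 → 1 ('e')
  [9] 1/10 → 0 ('')
  [10] 10/8 → 1 ('f')
  [11] 8/17 → 0 ('')
  [12] 17/9 → 1 ('g')
  [13] 9/2 → 1 ('g')
  [14] 2/3 → 0 ('')
  [15] 3/7 → 1 ('h')
  [16] 7/16 → 1 ('h')
  [17] 16/6 → 1 ('h')

n(n+1)/2 = 18·19/2 = 171
Σ LCP = 0 + 0 + 0 + 0 + 1 + 1 + 0 + 1 + 1 + 0 + 1 + 0 + 1 + 1 + 0 + 1 + 1 + 1 = 10
distinct = 171 − 10 = 161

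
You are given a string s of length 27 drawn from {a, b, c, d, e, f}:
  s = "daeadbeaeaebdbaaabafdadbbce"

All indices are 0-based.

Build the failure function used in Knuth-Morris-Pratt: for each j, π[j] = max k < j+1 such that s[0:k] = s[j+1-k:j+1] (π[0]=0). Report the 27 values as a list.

π[0] = 0
j=1 s[j]='a': π[1]=0 (border '')
j=2 s[j]='e': π[2]=0 (border '')
j=3 s[j]='a': π[3]=0 (border '')
j=4 s[j]='d': π[4]=1 (border 'd')
j=5 s[j]='b': k: 1→0; π[5]=0 (border '')
j=6 s[j]='e': π[6]=0 (border '')
j=7 s[j]='a': π[7]=0 (border '')
j=8 s[j]='e': π[8]=0 (border '')
j=9 s[j]='a': π[9]=0 (border '')
j=10 s[j]='e': π[10]=0 (border '')
j=11 s[j]='b': π[11]=0 (border '')
j=12 s[j]='d': π[12]=1 (border 'd')
j=13 s[j]='b': k: 1→0; π[13]=0 (border '')
j=14 s[j]='a': π[14]=0 (border '')
j=15 s[j]='a': π[15]=0 (border '')
j=16 s[j]='a': π[16]=0 (border '')
j=17 s[j]='b': π[17]=0 (border '')
j=18 s[j]='a': π[18]=0 (border '')
j=19 s[j]='f': π[19]=0 (border '')
j=20 s[j]='d': π[20]=1 (border 'd')
j=21 s[j]='a': π[21]=2 (border 'da')
j=22 s[j]='d': k: 2→0; π[22]=1 (border 'd')
j=23 s[j]='b': k: 1→0; π[23]=0 (border '')
j=24 s[j]='b': π[24]=0 (border '')
j=25 s[j]='c': π[25]=0 (border '')
j=26 s[j]='e': π[26]=0 (border '')

[0, 0, 0, 0, 1, 0, 0, 0, 0, 0, 0, 0, 1, 0, 0, 0, 0, 0, 0, 0, 1, 2, 1, 0, 0, 0, 0]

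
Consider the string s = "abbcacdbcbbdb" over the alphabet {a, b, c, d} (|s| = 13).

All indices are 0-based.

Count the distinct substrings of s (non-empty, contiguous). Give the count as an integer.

79

rank | idx | suffix
   0 |   0 | abbcacdbcbbdb
   1 |   4 | acdbcbbdb
   2 |  12 | b
   3 |   1 | bbcacdbcbbdb
   4 |   9 | bbdb
   5 |   2 | bcacdbcbbdb
   6 |   7 | bcbbdb
   7 |  10 | bdb
   8 |   3 | cacdbcbbdb
   9 |   8 | cbbdb
  10 |   5 | cdbcbbdb
  11 |  11 | db
  12 |   6 | dbcbbdb

SA = [0, 4, 12, 1, 9, 2, 7, 10, 3, 8, 5, 11, 6]
[i] adj suffixes → lcp
  [1] 0/4 → 1 ('a')
  [2] 4/12 → 0 ('')
  [3] 12/1 → 1 ('b')
  [4] 1/9 → 2 ('bb')
  [5] 9/2 → 1 ('b')
  [6] 2/7 → 2 ('bc')
  [7] 7/10 → 1 ('b')
  [8] 10/3 → 0 ('')
  [9] 3/8 → 1 ('c')
  [10] 8/5 → 1 ('c')
  [11] 5/11 → 0 ('')
  [12] 11/6 → 2 ('db')

n(n+1)/2 = 13·14/2 = 91
Σ LCP = 0 + 1 + 0 + 1 + 2 + 1 + 2 + 1 + 0 + 1 + 1 + 0 + 2 = 12
distinct = 91 − 12 = 79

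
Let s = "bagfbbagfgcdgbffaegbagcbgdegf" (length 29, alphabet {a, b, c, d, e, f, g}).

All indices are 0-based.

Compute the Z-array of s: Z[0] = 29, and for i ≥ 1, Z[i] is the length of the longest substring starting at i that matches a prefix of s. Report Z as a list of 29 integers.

[29, 0, 0, 0, 1, 4, 0, 0, 0, 0, 0, 0, 0, 1, 0, 0, 0, 0, 0, 3, 0, 0, 0, 1, 0, 0, 0, 0, 0]

Z[0]=29
i=1: i≥r, start 0; Z[1]=0
i=2: i≥r, start 0; Z[2]=0
i=3: i≥r, start 0; Z[3]=0
i=4: i≥r, start 0; Z[4]=1 scan→box=[4,5)
i=5: i≥r, start 0; Z[5]=4 scan→box=[5,9)
i=6: min(r-i=3, Z[1]=0)=0; Z[6]=0
i=7: min(r-i=2, Z[2]=0)=0; Z[7]=0
i=8: min(r-i=1, Z[3]=0)=0; Z[8]=0
i=9: i≥r, start 0; Z[9]=0
i=10: i≥r, start 0; Z[10]=0
i=11: i≥r, start 0; Z[11]=0
i=12: i≥r, start 0; Z[12]=0
i=13: i≥r, start 0; Z[13]=1 scan→box=[13,14)
i=14: i≥r, start 0; Z[14]=0
i=15: i≥r, start 0; Z[15]=0
i=16: i≥r, start 0; Z[16]=0
i=17: i≥r, start 0; Z[17]=0
i=18: i≥r, start 0; Z[18]=0
i=19: i≥r, start 0; Z[19]=3 scan→box=[19,22)
i=20: min(r-i=2, Z[1]=0)=0; Z[20]=0
i=21: min(r-i=1, Z[2]=0)=0; Z[21]=0
i=22: i≥r, start 0; Z[22]=0
i=23: i≥r, start 0; Z[23]=1 scan→box=[23,24)
i=24: i≥r, start 0; Z[24]=0
i=25: i≥r, start 0; Z[25]=0
i=26: i≥r, start 0; Z[26]=0
i=27: i≥r, start 0; Z[27]=0
i=28: i≥r, start 0; Z[28]=0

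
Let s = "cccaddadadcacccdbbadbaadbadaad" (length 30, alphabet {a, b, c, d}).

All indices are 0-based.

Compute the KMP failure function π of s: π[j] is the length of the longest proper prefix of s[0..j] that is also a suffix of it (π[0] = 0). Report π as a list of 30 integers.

π[0] = 0
j=1 s[j]='c': π[1]=1 (border 'c')
j=2 s[j]='c': π[2]=2 (border 'cc')
j=3 s[j]='a': k: 2→1→0; π[3]=0 (border '')
j=4 s[j]='d': π[4]=0 (border '')
j=5 s[j]='d': π[5]=0 (border '')
j=6 s[j]='a': π[6]=0 (border '')
j=7 s[j]='d': π[7]=0 (border '')
j=8 s[j]='a': π[8]=0 (border '')
j=9 s[j]='d': π[9]=0 (border '')
j=10 s[j]='c': π[10]=1 (border 'c')
j=11 s[j]='a': k: 1→0; π[11]=0 (border '')
j=12 s[j]='c': π[12]=1 (border 'c')
j=13 s[j]='c': π[13]=2 (border 'cc')
j=14 s[j]='c': π[14]=3 (border 'ccc')
j=15 s[j]='d': k: 3→2→1→0; π[15]=0 (border '')
j=16 s[j]='b': π[16]=0 (border '')
j=17 s[j]='b': π[17]=0 (border '')
j=18 s[j]='a': π[18]=0 (border '')
j=19 s[j]='d': π[19]=0 (border '')
j=20 s[j]='b': π[20]=0 (border '')
j=21 s[j]='a': π[21]=0 (border '')
j=22 s[j]='a': π[22]=0 (border '')
j=23 s[j]='d': π[23]=0 (border '')
j=24 s[j]='b': π[24]=0 (border '')
j=25 s[j]='a': π[25]=0 (border '')
j=26 s[j]='d': π[26]=0 (border '')
j=27 s[j]='a': π[27]=0 (border '')
j=28 s[j]='a': π[28]=0 (border '')
j=29 s[j]='d': π[29]=0 (border '')

[0, 1, 2, 0, 0, 0, 0, 0, 0, 0, 1, 0, 1, 2, 3, 0, 0, 0, 0, 0, 0, 0, 0, 0, 0, 0, 0, 0, 0, 0]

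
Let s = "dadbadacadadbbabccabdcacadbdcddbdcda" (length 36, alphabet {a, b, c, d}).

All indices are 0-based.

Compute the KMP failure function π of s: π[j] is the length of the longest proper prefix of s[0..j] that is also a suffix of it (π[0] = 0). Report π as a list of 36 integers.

π[0] = 0
j=1 s[j]='a': π[1]=0 (border '')
j=2 s[j]='d': π[2]=1 (border 'd')
j=3 s[j]='b': k: 1→0; π[3]=0 (border '')
j=4 s[j]='a': π[4]=0 (border '')
j=5 s[j]='d': π[5]=1 (border 'd')
j=6 s[j]='a': π[6]=2 (border 'da')
j=7 s[j]='c': k: 2→0; π[7]=0 (border '')
j=8 s[j]='a': π[8]=0 (border '')
j=9 s[j]='d': π[9]=1 (border 'd')
j=10 s[j]='a': π[10]=2 (border 'da')
j=11 s[j]='d': π[11]=3 (border 'dad')
j=12 s[j]='b': π[12]=4 (border 'dadb')
j=13 s[j]='b': k: 4→0; π[13]=0 (border '')
j=14 s[j]='a': π[14]=0 (border '')
j=15 s[j]='b': π[15]=0 (border '')
j=16 s[j]='c': π[16]=0 (border '')
j=17 s[j]='c': π[17]=0 (border '')
j=18 s[j]='a': π[18]=0 (border '')
j=19 s[j]='b': π[19]=0 (border '')
j=20 s[j]='d': π[20]=1 (border 'd')
j=21 s[j]='c': k: 1→0; π[21]=0 (border '')
j=22 s[j]='a': π[22]=0 (border '')
j=23 s[j]='c': π[23]=0 (border '')
j=24 s[j]='a': π[24]=0 (border '')
j=25 s[j]='d': π[25]=1 (border 'd')
j=26 s[j]='b': k: 1→0; π[26]=0 (border '')
j=27 s[j]='d': π[27]=1 (border 'd')
j=28 s[j]='c': k: 1→0; π[28]=0 (border '')
j=29 s[j]='d': π[29]=1 (border 'd')
j=30 s[j]='d': k: 1→0; π[30]=1 (border 'd')
j=31 s[j]='b': k: 1→0; π[31]=0 (border '')
j=32 s[j]='d': π[32]=1 (border 'd')
j=33 s[j]='c': k: 1→0; π[33]=0 (border '')
j=34 s[j]='d': π[34]=1 (border 'd')
j=35 s[j]='a': π[35]=2 (border 'da')

[0, 0, 1, 0, 0, 1, 2, 0, 0, 1, 2, 3, 4, 0, 0, 0, 0, 0, 0, 0, 1, 0, 0, 0, 0, 1, 0, 1, 0, 1, 1, 0, 1, 0, 1, 2]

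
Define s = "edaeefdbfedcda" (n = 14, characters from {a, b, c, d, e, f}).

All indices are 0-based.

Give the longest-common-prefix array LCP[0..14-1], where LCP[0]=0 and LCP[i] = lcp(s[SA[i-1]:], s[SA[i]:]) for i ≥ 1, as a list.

rank→(start, suffix):
  0 → (13, 'a')
  1 → (2, 'aeefdbfedcda')
  2 → (7, 'bfedcda')
  3 → (11, 'cda')
  4 → (12, 'da')
  5 → (1, 'daeefdbfedcda')
  6 → (6, 'dbfedcda')
  7 → (10, 'dcda')
  8 → (0, 'edaeefdbfedcda')
  9 → (9, 'edcda')
  10 → (3, 'eefdbfedcda')
  11 → (4, 'efdbfedcda')
  12 → (5, 'fdbfedcda')
  13 → (8, 'fedcda')

SA = [13, 2, 7, 11, 12, 1, 6, 10, 0, 9, 3, 4, 5, 8]
i: (SA[i-1],SA[i]) lcp shared
  1: (13,2) 1 'a'
  2: (2,7) 0 ''
  3: (7,11) 0 ''
  4: (11,12) 0 ''
  5: (12,1) 2 'da'
  6: (1,6) 1 'd'
  7: (6,10) 1 'd'
  8: (10,0) 0 ''
  9: (0,9) 2 'ed'
  10: (9,3) 1 'e'
  11: (3,4) 1 'e'
  12: (4,5) 0 ''
  13: (5,8) 1 'f'

[0, 1, 0, 0, 0, 2, 1, 1, 0, 2, 1, 1, 0, 1]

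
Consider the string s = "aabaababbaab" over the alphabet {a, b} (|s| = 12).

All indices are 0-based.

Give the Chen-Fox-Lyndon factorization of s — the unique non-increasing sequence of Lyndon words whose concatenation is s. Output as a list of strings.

["aabaababb", "aab"]

emit factor 1: 'aabaababb' (i=0, period=9)
emit factor 2: 'aab' (i=9, period=3)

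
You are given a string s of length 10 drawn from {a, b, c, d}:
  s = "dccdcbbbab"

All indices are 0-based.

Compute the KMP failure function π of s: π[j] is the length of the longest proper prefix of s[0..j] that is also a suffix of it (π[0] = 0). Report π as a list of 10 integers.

π[0] = 0
j=1 s[j]='c': π[1]=0 (border '')
j=2 s[j]='c': π[2]=0 (border '')
j=3 s[j]='d': π[3]=1 (border 'd')
j=4 s[j]='c': π[4]=2 (border 'dc')
j=5 s[j]='b': k: 2→0; π[5]=0 (border '')
j=6 s[j]='b': π[6]=0 (border '')
j=7 s[j]='b': π[7]=0 (border '')
j=8 s[j]='a': π[8]=0 (border '')
j=9 s[j]='b': π[9]=0 (border '')

[0, 0, 0, 1, 2, 0, 0, 0, 0, 0]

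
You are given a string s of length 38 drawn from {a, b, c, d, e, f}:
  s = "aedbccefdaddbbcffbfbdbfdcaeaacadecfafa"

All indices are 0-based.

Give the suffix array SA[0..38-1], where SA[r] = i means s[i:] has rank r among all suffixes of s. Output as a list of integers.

rank | idx | suffix
   0 |  37 | a
   1 |  27 | aacadecfafa
   2 |  28 | acadecfafa
   3 |   9 | addbbcffbfbdbfdcaeaacadecfafa
   4 |  30 | adecfafa
   5 |  25 | aeaacadecfafa
   6 |   0 | aedbccefdaddbbcffbfbdbfdcaeaacadecfafa
   7 |  35 | afa
   8 |  12 | bbcffbfbdbfdcaeaacadecfafa
   9 |   3 | bccefdaddbbcffbfbdbfdcaeaacadecfafa
  10 |  13 | bcffbfbdbfdcaeaacadecfafa
  11 |  19 | bdbfdcaeaacadecfafa
  12 |  17 | bfbdbfdcaeaacadecfafa
  13 |  21 | bfdcaeaacadecfafa
  14 |  29 | cadecfafa
  15 |  24 | caeaacadecfafa
  16 |   4 | ccefdaddbbcffbfbdbfdcaeaacadecfafa
  17 |   5 | cefdaddbbcffbfbdbfdcaeaacadecfafa
  18 |  33 | cfafa
  19 |  14 | cffbfbdbfdcaeaacadecfafa
  20 |   8 | daddbbcffbfbdbfdcaeaacadecfafa
  21 |  11 | dbbcffbfbdbfdcaeaacadecfafa
  22 |   2 | dbccefdaddbbcffbfbdbfdcaeaacadecfafa
  23 |  20 | dbfdcaeaacadecfafa
  24 |  23 | dcaeaacadecfafa
  25 |  10 | ddbbcffbfbdbfdcaeaacadecfafa
  26 |  31 | decfafa
  27 |  26 | eaacadecfafa
  28 |  32 | ecfafa
  29 |   1 | edbccefdaddbbcffbfbdbfdcaeaacadecfafa
  30 |   6 | efdaddbbcffbfbdbfdcaeaacadecfafa
  31 |  36 | fa
  32 |  34 | fafa
  33 |  18 | fbdbfdcaeaacadecfafa
  34 |  16 | fbfbdbfdcaeaacadecfafa
  35 |   7 | fdaddbbcffbfbdbfdcaeaacadecfafa
  36 |  22 | fdcaeaacadecfafa
  37 |  15 | ffbfbdbfdcaeaacadecfafa

[37, 27, 28, 9, 30, 25, 0, 35, 12, 3, 13, 19, 17, 21, 29, 24, 4, 5, 33, 14, 8, 11, 2, 20, 23, 10, 31, 26, 32, 1, 6, 36, 34, 18, 16, 7, 22, 15]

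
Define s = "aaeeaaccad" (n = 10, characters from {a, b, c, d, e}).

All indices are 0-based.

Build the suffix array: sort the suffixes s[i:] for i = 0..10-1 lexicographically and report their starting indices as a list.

sorted suffixes:
  #0 SA[0]=4  'aaccad'
  #1 SA[1]=0  'aaeeaaccad'
  #2 SA[2]=5  'accad'
  #3 SA[3]=8  'ad'
  #4 SA[4]=1  'aeeaaccad'
  #5 SA[5]=7  'cad'
  #6 SA[6]=6  'ccad'
  #7 SA[7]=9  'd'
  #8 SA[8]=3  'eaaccad'
  #9 SA[9]=2  'eeaaccad'

[4, 0, 5, 8, 1, 7, 6, 9, 3, 2]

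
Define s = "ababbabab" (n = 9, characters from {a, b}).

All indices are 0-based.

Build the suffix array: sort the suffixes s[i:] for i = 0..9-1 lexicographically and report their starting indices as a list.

[7, 5, 0, 2, 8, 6, 4, 1, 3]

rank | idx | suffix
   0 |   7 | ab
   1 |   5 | abab
   2 |   0 | ababbabab
   3 |   2 | abbabab
   4 |   8 | b
   5 |   6 | bab
   6 |   4 | babab
   7 |   1 | babbabab
   8 |   3 | bbabab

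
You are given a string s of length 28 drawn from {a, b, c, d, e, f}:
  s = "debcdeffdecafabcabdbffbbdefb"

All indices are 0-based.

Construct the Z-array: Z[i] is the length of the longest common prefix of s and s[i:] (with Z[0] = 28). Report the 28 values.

[28, 0, 0, 0, 2, 0, 0, 0, 2, 0, 0, 0, 0, 0, 0, 0, 0, 0, 1, 0, 0, 0, 0, 0, 2, 0, 0, 0]

Z[0]=28
i=1: fresh scan; Z[1]=0
i=2: fresh scan; Z[2]=0
i=3: fresh scan; Z[3]=0
i=4: fresh scan; Z[4]=2 grow→box=[4,6)
i=5: min(r-i=1, Z[1]=0)=0; Z[5]=0
i=6: fresh scan; Z[6]=0
i=7: fresh scan; Z[7]=0
i=8: fresh scan; Z[8]=2 grow→box=[8,10)
i=9: min(r-i=1, Z[1]=0)=0; Z[9]=0
i=10: fresh scan; Z[10]=0
i=11: fresh scan; Z[11]=0
i=12: fresh scan; Z[12]=0
i=13: fresh scan; Z[13]=0
i=14: fresh scan; Z[14]=0
i=15: fresh scan; Z[15]=0
i=16: fresh scan; Z[16]=0
i=17: fresh scan; Z[17]=0
i=18: fresh scan; Z[18]=1 grow→box=[18,19)
i=19: fresh scan; Z[19]=0
i=20: fresh scan; Z[20]=0
i=21: fresh scan; Z[21]=0
i=22: fresh scan; Z[22]=0
i=23: fresh scan; Z[23]=0
i=24: fresh scan; Z[24]=2 grow→box=[24,26)
i=25: min(r-i=1, Z[1]=0)=0; Z[25]=0
i=26: fresh scan; Z[26]=0
i=27: fresh scan; Z[27]=0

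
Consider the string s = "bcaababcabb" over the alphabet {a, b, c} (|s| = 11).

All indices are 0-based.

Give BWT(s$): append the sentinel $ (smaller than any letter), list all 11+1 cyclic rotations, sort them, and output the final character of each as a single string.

bcacbbaa$abb

rank  rotation      last
    0  $bcaababcabb  b
    1  aababcabb$bc  c
    2  ababcabb$bca  a
    3  abb$bcaababc  c
    4  abcabb$bcaab  b
    5  b$bcaababcab  b
    6  babcabb$bcaa  a
    7  bb$bcaababca  a
    8  bcaababcabb$  $
    9  bcabb$bcaaba  a
   10  caababcabb$b  b
   11  cabb$bcaabab  b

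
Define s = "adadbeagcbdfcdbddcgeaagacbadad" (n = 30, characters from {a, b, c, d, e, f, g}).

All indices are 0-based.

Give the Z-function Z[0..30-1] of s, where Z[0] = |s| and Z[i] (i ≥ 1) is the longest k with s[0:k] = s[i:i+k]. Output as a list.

Z[0]=30
i=1: fresh scan; Z[1]=0
i=2: fresh scan; Z[2]=2 extend→box=[2,4)
i=3: min(r-i=1, Z[1]=0)=0; Z[3]=0
i=4: fresh scan; Z[4]=0
i=5: fresh scan; Z[5]=0
i=6: fresh scan; Z[6]=1 extend→box=[6,7)
i=7: fresh scan; Z[7]=0
i=8: fresh scan; Z[8]=0
i=9: fresh scan; Z[9]=0
i=10: fresh scan; Z[10]=0
i=11: fresh scan; Z[11]=0
i=12: fresh scan; Z[12]=0
i=13: fresh scan; Z[13]=0
i=14: fresh scan; Z[14]=0
i=15: fresh scan; Z[15]=0
i=16: fresh scan; Z[16]=0
i=17: fresh scan; Z[17]=0
i=18: fresh scan; Z[18]=0
i=19: fresh scan; Z[19]=0
i=20: fresh scan; Z[20]=1 extend→box=[20,21)
i=21: fresh scan; Z[21]=1 extend→box=[21,22)
i=22: fresh scan; Z[22]=0
i=23: fresh scan; Z[23]=1 extend→box=[23,24)
i=24: fresh scan; Z[24]=0
i=25: fresh scan; Z[25]=0
i=26: fresh scan; Z[26]=4 extend→box=[26,30)
i=27: min(r-i=3, Z[1]=0)=0; Z[27]=0
i=28: min(r-i=2, Z[2]=2)=2; Z[28]=2
i=29: min(r-i=1, Z[3]=0)=0; Z[29]=0

[30, 0, 2, 0, 0, 0, 1, 0, 0, 0, 0, 0, 0, 0, 0, 0, 0, 0, 0, 0, 1, 1, 0, 1, 0, 0, 4, 0, 2, 0]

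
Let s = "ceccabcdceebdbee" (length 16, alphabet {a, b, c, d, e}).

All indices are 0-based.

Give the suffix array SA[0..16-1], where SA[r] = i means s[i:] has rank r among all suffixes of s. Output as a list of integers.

[4, 5, 11, 13, 3, 2, 6, 0, 8, 12, 7, 15, 10, 1, 14, 9]

sorted suffixes:
  #0 SA[0]=4  'abcdceebdbee'
  #1 SA[1]=5  'bcdceebdbee'
  #2 SA[2]=11  'bdbee'
  #3 SA[3]=13  'bee'
  #4 SA[4]=3  'cabcdceebdbee'
  #5 SA[5]=2  'ccabcdceebdbee'
  #6 SA[6]=6  'cdceebdbee'
  #7 SA[7]=0  'ceccabcdceebdbee'
  #8 SA[8]=8  'ceebdbee'
  #9 SA[9]=12  'dbee'
  #10 SA[10]=7  'dceebdbee'
  #11 SA[11]=15  'e'
  #12 SA[12]=10  'ebdbee'
  #13 SA[13]=1  'eccabcdceebdbee'
  #14 SA[14]=14  'ee'
  #15 SA[15]=9  'eebdbee'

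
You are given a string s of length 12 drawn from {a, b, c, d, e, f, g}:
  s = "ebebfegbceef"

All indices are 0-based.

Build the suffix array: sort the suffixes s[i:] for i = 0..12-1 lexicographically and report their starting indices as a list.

rank | idx | suffix
   0 |   7 | bceef
   1 |   1 | bebfegbceef
   2 |   3 | bfegbceef
   3 |   8 | ceef
   4 |   0 | ebebfegbceef
   5 |   2 | ebfegbceef
   6 |   9 | eef
   7 |  10 | ef
   8 |   5 | egbceef
   9 |  11 | f
  10 |   4 | fegbceef
  11 |   6 | gbceef

[7, 1, 3, 8, 0, 2, 9, 10, 5, 11, 4, 6]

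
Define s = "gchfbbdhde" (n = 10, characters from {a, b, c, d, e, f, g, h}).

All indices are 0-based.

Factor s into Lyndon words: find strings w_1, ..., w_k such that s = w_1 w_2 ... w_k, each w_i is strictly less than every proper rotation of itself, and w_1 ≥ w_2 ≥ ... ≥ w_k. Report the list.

emit factor 1: 'g' (i=0, period=1)
emit factor 2: 'chf' (i=1, period=3)
emit factor 3: 'bbdhde' (i=4, period=6)

["g", "chf", "bbdhde"]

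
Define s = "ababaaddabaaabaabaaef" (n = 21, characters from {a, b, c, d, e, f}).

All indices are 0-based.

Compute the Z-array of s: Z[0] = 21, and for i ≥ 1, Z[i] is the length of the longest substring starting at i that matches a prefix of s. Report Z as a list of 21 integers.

Z[0]=21
i=1: outside box; Z[1]=0
i=2: outside box; Z[2]=3 grow→box=[2,5)
i=3: min(r-i=2, Z[1]=0)=0; Z[3]=0
i=4: min(r-i=1, Z[2]=3)=1; Z[4]=1
i=5: outside box; Z[5]=1 grow→box=[5,6)
i=6: outside box; Z[6]=0
i=7: outside box; Z[7]=0
i=8: outside box; Z[8]=3 grow→box=[8,11)
i=9: min(r-i=2, Z[1]=0)=0; Z[9]=0
i=10: min(r-i=1, Z[2]=3)=1; Z[10]=1
i=11: outside box; Z[11]=1 grow→box=[11,12)
i=12: outside box; Z[12]=3 grow→box=[12,15)
i=13: min(r-i=2, Z[1]=0)=0; Z[13]=0
i=14: min(r-i=1, Z[2]=3)=1; Z[14]=1
i=15: outside box; Z[15]=3 grow→box=[15,18)
i=16: min(r-i=2, Z[1]=0)=0; Z[16]=0
i=17: min(r-i=1, Z[2]=3)=1; Z[17]=1
i=18: outside box; Z[18]=1 grow→box=[18,19)
i=19: outside box; Z[19]=0
i=20: outside box; Z[20]=0

[21, 0, 3, 0, 1, 1, 0, 0, 3, 0, 1, 1, 3, 0, 1, 3, 0, 1, 1, 0, 0]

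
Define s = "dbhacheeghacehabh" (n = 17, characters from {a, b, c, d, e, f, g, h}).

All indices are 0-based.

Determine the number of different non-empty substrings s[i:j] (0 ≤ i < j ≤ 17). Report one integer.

rank→(start, suffix):
  0 → (14, 'abh')
  1 → (10, 'acehabh')
  2 → (3, 'acheeghacehabh')
  3 → (15, 'bh')
  4 → (1, 'bhacheeghacehabh')
  5 → (11, 'cehabh')
  6 → (4, 'cheeghacehabh')
  7 → (0, 'dbhacheeghacehabh')
  8 → (6, 'eeghacehabh')
  9 → (7, 'eghacehabh')
  10 → (12, 'ehabh')
  11 → (8, 'ghacehabh')
  12 → (16, 'h')
  13 → (13, 'habh')
  14 → (9, 'hacehabh')
  15 → (2, 'hacheeghacehabh')
  16 → (5, 'heeghacehabh')

SA = [14, 10, 3, 15, 1, 11, 4, 0, 6, 7, 12, 8, 16, 13, 9, 2, 5]
i: (SA[i-1],SA[i]) lcp shared
  1: (14,10) 1 'a'
  2: (10,3) 2 'ac'
  3: (3,15) 0 ''
  4: (15,1) 2 'bh'
  5: (1,11) 0 ''
  6: (11,4) 1 'c'
  7: (4,0) 0 ''
  8: (0,6) 0 ''
  9: (6,7) 1 'e'
  10: (7,12) 1 'e'
  11: (12,8) 0 ''
  12: (8,16) 0 ''
  13: (16,13) 1 'h'
  14: (13,9) 2 'ha'
  15: (9,2) 3 'hac'
  16: (2,5) 1 'h'

n(n+1)/2 = 17·18/2 = 153
Σ LCP = 0 + 1 + 2 + 0 + 2 + 0 + 1 + 0 + 0 + 1 + 1 + 0 + 0 + 1 + 2 + 3 + 1 = 15
distinct = 153 − 15 = 138

138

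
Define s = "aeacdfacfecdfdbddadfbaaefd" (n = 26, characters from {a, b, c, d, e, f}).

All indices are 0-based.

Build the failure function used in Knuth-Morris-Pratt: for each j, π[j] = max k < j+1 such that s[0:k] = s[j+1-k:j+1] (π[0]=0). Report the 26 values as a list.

[0, 0, 1, 0, 0, 0, 1, 0, 0, 0, 0, 0, 0, 0, 0, 0, 0, 1, 0, 0, 0, 1, 1, 2, 0, 0]

π[0] = 0
j=1 s[j]='e': π[1]=0 (border '')
j=2 s[j]='a': π[2]=1 (border 'a')
j=3 s[j]='c': k: 1→0; π[3]=0 (border '')
j=4 s[j]='d': π[4]=0 (border '')
j=5 s[j]='f': π[5]=0 (border '')
j=6 s[j]='a': π[6]=1 (border 'a')
j=7 s[j]='c': k: 1→0; π[7]=0 (border '')
j=8 s[j]='f': π[8]=0 (border '')
j=9 s[j]='e': π[9]=0 (border '')
j=10 s[j]='c': π[10]=0 (border '')
j=11 s[j]='d': π[11]=0 (border '')
j=12 s[j]='f': π[12]=0 (border '')
j=13 s[j]='d': π[13]=0 (border '')
j=14 s[j]='b': π[14]=0 (border '')
j=15 s[j]='d': π[15]=0 (border '')
j=16 s[j]='d': π[16]=0 (border '')
j=17 s[j]='a': π[17]=1 (border 'a')
j=18 s[j]='d': k: 1→0; π[18]=0 (border '')
j=19 s[j]='f': π[19]=0 (border '')
j=20 s[j]='b': π[20]=0 (border '')
j=21 s[j]='a': π[21]=1 (border 'a')
j=22 s[j]='a': k: 1→0; π[22]=1 (border 'a')
j=23 s[j]='e': π[23]=2 (border 'ae')
j=24 s[j]='f': k: 2→0; π[24]=0 (border '')
j=25 s[j]='d': π[25]=0 (border '')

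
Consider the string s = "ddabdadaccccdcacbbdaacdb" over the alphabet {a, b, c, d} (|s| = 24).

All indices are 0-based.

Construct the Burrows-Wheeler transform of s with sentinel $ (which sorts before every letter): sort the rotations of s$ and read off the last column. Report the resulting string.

bddcdaddcbadaaccacbdabcc$

rank  rotation                   last
    0  $ddabdadaccccdcacbbdaacdb  b
    1  aacdb$ddabdadaccccdcacbbd  d
    2  abdadaccccdcacbbdaacdb$dd  d
    3  acbbdaacdb$ddabdadaccccdc  c
    4  accccdcacbbdaacdb$ddabdad  d
    5  acdb$ddabdadaccccdcacbbda  a
    6  adaccccdcacbbdaacdb$ddabd  d
    7  b$ddabdadaccccdcacbbdaacd  d
    8  bbdaacdb$ddabdadaccccdcac  c
    9  bdaacdb$ddabdadaccccdcacb  b
   10  bdadaccccdcacbbdaacdb$dda  a
   11  cacbbdaacdb$ddabdadaccccd  d
   12  cbbdaacdb$ddabdadaccccdca  a
   13  ccccdcacbbdaacdb$ddabdada  a
   14  cccdcacbbdaacdb$ddabdadac  c
   15  ccdcacbbdaacdb$ddabdadacc  c
   16  cdb$ddabdadaccccdcacbbdaa  a
   17  cdcacbbdaacdb$ddabdadaccc  c
   18  daacdb$ddabdadaccccdcacbb  b
   19  dabdadaccccdcacbbdaacdb$d  d
   20  daccccdcacbbdaacdb$ddabda  a
   21  dadaccccdcacbbdaacdb$ddab  b
   22  db$ddabdadaccccdcacbbdaac  c
   23  dcacbbdaacdb$ddabdadacccc  c
   24  ddabdadaccccdcacbbdaacdb$  $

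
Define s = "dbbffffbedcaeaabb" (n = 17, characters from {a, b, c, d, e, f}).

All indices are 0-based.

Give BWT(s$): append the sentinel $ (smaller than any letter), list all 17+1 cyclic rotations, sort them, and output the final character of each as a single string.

rank  rotation            last
    0  $dbbffffbedcaeaabb  b
    1  aabb$dbbffffbedcae  e
    2  abb$dbbffffbedcaea  a
    3  aeaabb$dbbffffbedc  c
    4  b$dbbffffbedcaeaab  b
    5  bb$dbbffffbedcaeaa  a
    6  bbffffbedcaeaabb$d  d
    7  bedcaeaabb$dbbffff  f
    8  bffffbedcaeaabb$db  b
    9  caeaabb$dbbffffbed  d
   10  dbbffffbedcaeaabb$  $
   11  dcaeaabb$dbbffffbe  e
   12  eaabb$dbbffffbedca  a
   13  edcaeaabb$dbbffffb  b
   14  fbedcaeaabb$dbbfff  f
   15  ffbedcaeaabb$dbbff  f
   16  fffbedcaeaabb$dbbf  f
   17  ffffbedcaeaabb$dbb  b

beacbadfbd$eabfffb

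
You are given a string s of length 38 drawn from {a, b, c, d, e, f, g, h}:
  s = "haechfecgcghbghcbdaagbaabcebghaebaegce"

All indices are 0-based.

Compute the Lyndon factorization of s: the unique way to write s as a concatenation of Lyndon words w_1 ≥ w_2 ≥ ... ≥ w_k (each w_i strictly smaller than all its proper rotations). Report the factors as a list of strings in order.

["h", "aechfecgcghbghcbd", "aagb", "aabcebghaebaegce"]

emit factor 1: 'h' (i=0, period=1)
emit factor 2: 'aechfecgcghbghcbd' (i=1, period=17)
emit factor 3: 'aagb' (i=18, period=4)
emit factor 4: 'aabcebghaebaegce' (i=22, period=16)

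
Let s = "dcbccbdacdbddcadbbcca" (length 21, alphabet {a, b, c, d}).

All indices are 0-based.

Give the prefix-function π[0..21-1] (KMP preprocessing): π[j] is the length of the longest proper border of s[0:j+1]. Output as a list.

π[0] = 0
j=1 s[j]='c': π[1]=0 (border '')
j=2 s[j]='b': π[2]=0 (border '')
j=3 s[j]='c': π[3]=0 (border '')
j=4 s[j]='c': π[4]=0 (border '')
j=5 s[j]='b': π[5]=0 (border '')
j=6 s[j]='d': π[6]=1 (border 'd')
j=7 s[j]='a': k: 1→0; π[7]=0 (border '')
j=8 s[j]='c': π[8]=0 (border '')
j=9 s[j]='d': π[9]=1 (border 'd')
j=10 s[j]='b': k: 1→0; π[10]=0 (border '')
j=11 s[j]='d': π[11]=1 (border 'd')
j=12 s[j]='d': k: 1→0; π[12]=1 (border 'd')
j=13 s[j]='c': π[13]=2 (border 'dc')
j=14 s[j]='a': k: 2→0; π[14]=0 (border '')
j=15 s[j]='d': π[15]=1 (border 'd')
j=16 s[j]='b': k: 1→0; π[16]=0 (border '')
j=17 s[j]='b': π[17]=0 (border '')
j=18 s[j]='c': π[18]=0 (border '')
j=19 s[j]='c': π[19]=0 (border '')
j=20 s[j]='a': π[20]=0 (border '')

[0, 0, 0, 0, 0, 0, 1, 0, 0, 1, 0, 1, 1, 2, 0, 1, 0, 0, 0, 0, 0]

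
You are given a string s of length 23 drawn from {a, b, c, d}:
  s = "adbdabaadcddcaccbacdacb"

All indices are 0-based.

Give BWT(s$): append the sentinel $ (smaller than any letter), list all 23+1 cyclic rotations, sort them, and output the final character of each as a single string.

bbddcb$acacddacaadbcadac

rank  rotation                  last
    0  $adbdabaadcddcaccbacdacb  b
    1  aadcddcaccbacdacb$adbdab  b
    2  abaadcddcaccbacdacb$adbd  d
    3  acb$adbdabaadcddcaccbacd  d
    4  accbacdacb$adbdabaadcddc  c
    5  acdacb$adbdabaadcddcaccb  b
    6  adbdabaadcddcaccbacdacb$  $
    7  adcddcaccbacdacb$adbdaba  a
    8  b$adbdabaadcddcaccbacdac  c
    9  baadcddcaccbacdacb$adbda  a
   10  bacdacb$adbdabaadcddcacc  c
   11  bdabaadcddcaccbacdacb$ad  d
   12  caccbacdacb$adbdabaadcdd  d
   13  cb$adbdabaadcddcaccbacda  a
   14  cbacdacb$adbdabaadcddcac  c
   15  ccbacdacb$adbdabaadcddca  a
   16  cdacb$adbdabaadcddcaccba  a
   17  cddcaccbacdacb$adbdabaad  d
   18  dabaadcddcaccbacdacb$adb  b
   19  dacb$adbdabaadcddcaccbac  c
   20  dbdabaadcddcaccbacdacb$a  a
   21  dcaccbacdacb$adbdabaadcd  d
   22  dcddcaccbacdacb$adbdabaa  a
   23  ddcaccbacdacb$adbdabaadc  c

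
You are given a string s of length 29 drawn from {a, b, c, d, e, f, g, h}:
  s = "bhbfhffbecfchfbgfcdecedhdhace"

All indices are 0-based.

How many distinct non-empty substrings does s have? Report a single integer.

408

rank | idx | suffix
   0 |  26 | ace
   1 |   7 | becfchfbgfcdecedhdhace
   2 |   2 | bfhffbecfchfbgfcdecedhdhace
   3 |  14 | bgfcdecedhdhace
   4 |   0 | bhbfhffbecfchfbgfcdecedhdhace
   5 |  17 | cdecedhdhace
   6 |  27 | ce
   7 |  20 | cedhdhace
   8 |   9 | cfchfbgfcdecedhdhace
   9 |  11 | chfbgfcdecedhdhace
  10 |  18 | decedhdhace
  11 |  24 | dhace
  12 |  22 | dhdhace
  13 |  28 | e
  14 |  19 | ecedhdhace
  15 |   8 | ecfchfbgfcdecedhdhace
  16 |  21 | edhdhace
  17 |   6 | fbecfchfbgfcdecedhdhace
  18 |  13 | fbgfcdecedhdhace
  19 |  16 | fcdecedhdhace
  20 |  10 | fchfbgfcdecedhdhace
  21 |   5 | ffbecfchfbgfcdecedhdhace
  22 |   3 | fhffbecfchfbgfcdecedhdhace
  23 |  15 | gfcdecedhdhace
  24 |  25 | hace
  25 |   1 | hbfhffbecfchfbgfcdecedhdhace
  26 |  23 | hdhace
  27 |  12 | hfbgfcdecedhdhace
  28 |   4 | hffbecfchfbgfcdecedhdhace

SA = [26, 7, 2, 14, 0, 17, 27, 20, 9, 11, 18, 24, 22, 28, 19, 8, 21, 6, 13, 16, 10, 5, 3, 15, 25, 1, 23, 12, 4]
rank  pair      lcp
   1  s[26:],s[7:]  0  ''
   2  s[7:],s[2:]  1  'b'
   3  s[2:],s[14:]  1  'b'
   4  s[14:],s[0:]  1  'b'
   5  s[0:],s[17:]  0  ''
   6  s[17:],s[27:]  1  'c'
   7  s[27:],s[20:]  2  'ce'
   8  s[20:],s[9:]  1  'c'
   9  s[9:],s[11:]  1  'c'
  10  s[11:],s[18:]  0  ''
  11  s[18:],s[24:]  1  'd'
  12  s[24:],s[22:]  2  'dh'
  13  s[22:],s[28:]  0  ''
  14  s[28:],s[19:]  1  'e'
  15  s[19:],s[8:]  2  'ec'
  16  s[8:],s[21:]  1  'e'
  17  s[21:],s[6:]  0  ''
  18  s[6:],s[13:]  2  'fb'
  19  s[13:],s[16:]  1  'f'
  20  s[16:],s[10:]  2  'fc'
  21  s[10:],s[5:]  1  'f'
  22  s[5:],s[3:]  1  'f'
  23  s[3:],s[15:]  0  ''
  24  s[15:],s[25:]  0  ''
  25  s[25:],s[1:]  1  'h'
  26  s[1:],s[23:]  1  'h'
  27  s[23:],s[12:]  1  'h'
  28  s[12:],s[4:]  2  'hf'

n(n+1)/2 = 29·30/2 = 435
Σ LCP = 0 + 0 + 1 + 1 + 1 + 0 + 1 + 2 + 1 + 1 + 0 + 1 + 2 + 0 + 1 + 2 + 1 + 0 + 2 + 1 + 2 + 1 + 1 + 0 + 0 + 1 + 1 + 1 + 2 = 27
distinct = 435 − 27 = 408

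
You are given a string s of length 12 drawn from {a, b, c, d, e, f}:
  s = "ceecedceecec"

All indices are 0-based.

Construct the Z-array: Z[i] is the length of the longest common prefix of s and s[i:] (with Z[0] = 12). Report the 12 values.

[12, 0, 0, 2, 0, 0, 5, 0, 0, 2, 0, 1]

Z[0]=12
i=1: fresh scan; Z[1]=0
i=2: fresh scan; Z[2]=0
i=3: fresh scan; Z[3]=2 extend→box=[3,5)
i=4: min(r-i=1, Z[1]=0)=0; Z[4]=0
i=5: fresh scan; Z[5]=0
i=6: fresh scan; Z[6]=5 extend→box=[6,11)
i=7: min(r-i=4, Z[1]=0)=0; Z[7]=0
i=8: min(r-i=3, Z[2]=0)=0; Z[8]=0
i=9: min(r-i=2, Z[3]=2)=2; Z[9]=2
i=10: min(r-i=1, Z[4]=0)=0; Z[10]=0
i=11: fresh scan; Z[11]=1 extend→box=[11,12)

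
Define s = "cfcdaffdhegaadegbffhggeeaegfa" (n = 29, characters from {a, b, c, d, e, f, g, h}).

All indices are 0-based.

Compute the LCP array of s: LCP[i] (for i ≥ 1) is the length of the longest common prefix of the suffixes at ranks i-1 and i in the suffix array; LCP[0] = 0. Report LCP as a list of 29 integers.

sorted suffixes:
  #0 SA[0]=28  'a'
  #1 SA[1]=11  'aadegbffhggeeaegfa'
  #2 SA[2]=12  'adegbffhggeeaegfa'
  #3 SA[3]=24  'aegfa'
  #4 SA[4]=4  'affdhegaadegbffhggeeaegfa'
  #5 SA[5]=16  'bffhggeeaegfa'
  #6 SA[6]=2  'cdaffdhegaadegbffhggeeaegfa'
  #7 SA[7]=0  'cfcdaffdhegaadegbffhggeeaegfa'
  #8 SA[8]=3  'daffdhegaadegbffhggeeaegfa'
  #9 SA[9]=13  'degbffhggeeaegfa'
  #10 SA[10]=7  'dhegaadegbffhggeeaegfa'
  #11 SA[11]=23  'eaegfa'
  #12 SA[12]=22  'eeaegfa'
  #13 SA[13]=9  'egaadegbffhggeeaegfa'
  #14 SA[14]=14  'egbffhggeeaegfa'
  #15 SA[15]=25  'egfa'
  #16 SA[16]=27  'fa'
  #17 SA[17]=1  'fcdaffdhegaadegbffhggeeaegfa'
  #18 SA[18]=6  'fdhegaadegbffhggeeaegfa'
  #19 SA[19]=5  'ffdhegaadegbffhggeeaegfa'
  #20 SA[20]=17  'ffhggeeaegfa'
  #21 SA[21]=18  'fhggeeaegfa'
  #22 SA[22]=10  'gaadegbffhggeeaegfa'
  #23 SA[23]=15  'gbffhggeeaegfa'
  #24 SA[24]=21  'geeaegfa'
  #25 SA[25]=26  'gfa'
  #26 SA[26]=20  'ggeeaegfa'
  #27 SA[27]=8  'hegaadegbffhggeeaegfa'
  #28 SA[28]=19  'hggeeaegfa'

SA = [28, 11, 12, 24, 4, 16, 2, 0, 3, 13, 7, 23, 22, 9, 14, 25, 27, 1, 6, 5, 17, 18, 10, 15, 21, 26, 20, 8, 19]
[i] adj suffixes → lcp
  [1] 28/11 → 1 ('a')
  [2] 11/12 → 1 ('a')
  [3] 12/24 → 1 ('a')
  [4] 24/4 → 1 ('a')
  [5] 4/16 → 0 ('')
  [6] 16/2 → 0 ('')
  [7] 2/0 → 1 ('c')
  [8] 0/3 → 0 ('')
  [9] 3/13 → 1 ('d')
  [10] 13/7 → 1 ('d')
  [11] 7/23 → 0 ('')
  [12] 23/22 → 1 ('e')
  [13] 22/9 → 1 ('e')
  [14] 9/14 → 2 ('eg')
  [15] 14/25 → 2 ('eg')
  [16] 25/27 → 0 ('')
  [17] 27/1 → 1 ('f')
  [18] 1/6 → 1 ('f')
  [19] 6/5 → 1 ('f')
  [20] 5/17 → 2 ('ff')
  [21] 17/18 → 1 ('f')
  [22] 18/10 → 0 ('')
  [23] 10/15 → 1 ('g')
  [24] 15/21 → 1 ('g')
  [25] 21/26 → 1 ('g')
  [26] 26/20 → 1 ('g')
  [27] 20/8 → 0 ('')
  [28] 8/19 → 1 ('h')

[0, 1, 1, 1, 1, 0, 0, 1, 0, 1, 1, 0, 1, 1, 2, 2, 0, 1, 1, 1, 2, 1, 0, 1, 1, 1, 1, 0, 1]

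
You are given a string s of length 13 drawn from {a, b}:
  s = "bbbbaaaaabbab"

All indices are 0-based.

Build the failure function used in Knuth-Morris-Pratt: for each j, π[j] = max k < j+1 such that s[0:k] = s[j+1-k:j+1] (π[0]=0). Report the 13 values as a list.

[0, 1, 2, 3, 0, 0, 0, 0, 0, 1, 2, 0, 1]

π[0] = 0
j=1 s[j]='b': π[1]=1 (border 'b')
j=2 s[j]='b': π[2]=2 (border 'bb')
j=3 s[j]='b': π[3]=3 (border 'bbb')
j=4 s[j]='a': k: 3→2→1→0; π[4]=0 (border '')
j=5 s[j]='a': π[5]=0 (border '')
j=6 s[j]='a': π[6]=0 (border '')
j=7 s[j]='a': π[7]=0 (border '')
j=8 s[j]='a': π[8]=0 (border '')
j=9 s[j]='b': π[9]=1 (border 'b')
j=10 s[j]='b': π[10]=2 (border 'bb')
j=11 s[j]='a': k: 2→1→0; π[11]=0 (border '')
j=12 s[j]='b': π[12]=1 (border 'b')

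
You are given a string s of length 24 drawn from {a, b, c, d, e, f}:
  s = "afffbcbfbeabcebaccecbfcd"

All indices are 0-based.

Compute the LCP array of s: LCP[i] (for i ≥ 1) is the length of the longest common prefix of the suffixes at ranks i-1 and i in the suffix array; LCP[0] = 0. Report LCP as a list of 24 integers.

rank→(start, suffix):
  0 → (10, 'abcebaccecbfcd')
  1 → (15, 'accecbfcd')
  2 → (0, 'afffbcbfbeabcebaccecbfcd')
  3 → (14, 'baccecbfcd')
  4 → (4, 'bcbfbeabcebaccecbfcd')
  5 → (11, 'bcebaccecbfcd')
  6 → (8, 'beabcebaccecbfcd')
  7 → (6, 'bfbeabcebaccecbfcd')
  8 → (20, 'bfcd')
  9 → (5, 'cbfbeabcebaccecbfcd')
  10 → (19, 'cbfcd')
  11 → (16, 'ccecbfcd')
  12 → (22, 'cd')
  13 → (12, 'cebaccecbfcd')
  14 → (17, 'cecbfcd')
  15 → (23, 'd')
  16 → (9, 'eabcebaccecbfcd')
  17 → (13, 'ebaccecbfcd')
  18 → (18, 'ecbfcd')
  19 → (3, 'fbcbfbeabcebaccecbfcd')
  20 → (7, 'fbeabcebaccecbfcd')
  21 → (21, 'fcd')
  22 → (2, 'ffbcbfbeabcebaccecbfcd')
  23 → (1, 'fffbcbfbeabcebaccecbfcd')

SA = [10, 15, 0, 14, 4, 11, 8, 6, 20, 5, 19, 16, 22, 12, 17, 23, 9, 13, 18, 3, 7, 21, 2, 1]
rank  pair      lcp
   1  s[10:],s[15:]  1  'a'
   2  s[15:],s[0:]  1  'a'
   3  s[0:],s[14:]  0  ''
   4  s[14:],s[4:]  1  'b'
   5  s[4:],s[11:]  2  'bc'
   6  s[11:],s[8:]  1  'b'
   7  s[8:],s[6:]  1  'b'
   8  s[6:],s[20:]  2  'bf'
   9  s[20:],s[5:]  0  ''
  10  s[5:],s[19:]  3  'cbf'
  11  s[19:],s[16:]  1  'c'
  12  s[16:],s[22:]  1  'c'
  13  s[22:],s[12:]  1  'c'
  14  s[12:],s[17:]  2  'ce'
  15  s[17:],s[23:]  0  ''
  16  s[23:],s[9:]  0  ''
  17  s[9:],s[13:]  1  'e'
  18  s[13:],s[18:]  1  'e'
  19  s[18:],s[3:]  0  ''
  20  s[3:],s[7:]  2  'fb'
  21  s[7:],s[21:]  1  'f'
  22  s[21:],s[2:]  1  'f'
  23  s[2:],s[1:]  2  'ff'

[0, 1, 1, 0, 1, 2, 1, 1, 2, 0, 3, 1, 1, 1, 2, 0, 0, 1, 1, 0, 2, 1, 1, 2]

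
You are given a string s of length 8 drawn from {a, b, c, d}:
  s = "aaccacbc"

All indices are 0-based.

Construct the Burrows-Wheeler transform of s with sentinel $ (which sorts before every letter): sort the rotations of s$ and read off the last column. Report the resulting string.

c$cacbcaa

rank  rotation   last
    0  $aaccacbc  c
    1  aaccacbc$  $
    2  acbc$aacc  c
    3  accacbc$a  a
    4  bc$aaccac  c
    5  c$aaccacb  b
    6  cacbc$aac  c
    7  cbc$aacca  a
    8  ccacbc$aa  a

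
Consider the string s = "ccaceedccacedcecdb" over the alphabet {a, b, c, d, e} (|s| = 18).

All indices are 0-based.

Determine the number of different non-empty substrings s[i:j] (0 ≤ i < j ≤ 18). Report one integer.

144

sorted suffixes:
  #0 SA[0]=9  'acedcecdb'
  #1 SA[1]=2  'aceedccacedcecdb'
  #2 SA[2]=17  'b'
  #3 SA[3]=8  'cacedcecdb'
  #4 SA[4]=1  'caceedccacedcecdb'
  #5 SA[5]=7  'ccacedcecdb'
  #6 SA[6]=0  'ccaceedccacedcecdb'
  #7 SA[7]=15  'cdb'
  #8 SA[8]=13  'cecdb'
  #9 SA[9]=10  'cedcecdb'
  #10 SA[10]=3  'ceedccacedcecdb'
  #11 SA[11]=16  'db'
  #12 SA[12]=6  'dccacedcecdb'
  #13 SA[13]=12  'dcecdb'
  #14 SA[14]=14  'ecdb'
  #15 SA[15]=5  'edccacedcecdb'
  #16 SA[16]=11  'edcecdb'
  #17 SA[17]=4  'eedccacedcecdb'

SA = [9, 2, 17, 8, 1, 7, 0, 15, 13, 10, 3, 16, 6, 12, 14, 5, 11, 4]
rank  pair      lcp
   1  s[9:],s[2:]  3  'ace'
   2  s[2:],s[17:]  0  ''
   3  s[17:],s[8:]  0  ''
   4  s[8:],s[1:]  4  'cace'
   5  s[1:],s[7:]  1  'c'
   6  s[7:],s[0:]  5  'ccace'
   7  s[0:],s[15:]  1  'c'
   8  s[15:],s[13:]  1  'c'
   9  s[13:],s[10:]  2  'ce'
  10  s[10:],s[3:]  2  'ce'
  11  s[3:],s[16:]  0  ''
  12  s[16:],s[6:]  1  'd'
  13  s[6:],s[12:]  2  'dc'
  14  s[12:],s[14:]  0  ''
  15  s[14:],s[5:]  1  'e'
  16  s[5:],s[11:]  3  'edc'
  17  s[11:],s[4:]  1  'e'

n(n+1)/2 = 18·19/2 = 171
Σ LCP = 0 + 3 + 0 + 0 + 4 + 1 + 5 + 1 + 1 + 2 + 2 + 0 + 1 + 2 + 0 + 1 + 3 + 1 = 27
distinct = 171 − 27 = 144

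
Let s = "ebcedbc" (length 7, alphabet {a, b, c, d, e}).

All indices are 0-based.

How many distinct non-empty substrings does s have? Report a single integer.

24

rank | idx | suffix
   0 |   5 | bc
   1 |   1 | bcedbc
   2 |   6 | c
   3 |   2 | cedbc
   4 |   4 | dbc
   5 |   0 | ebcedbc
   6 |   3 | edbc

SA = [5, 1, 6, 2, 4, 0, 3]
rank  pair      lcp
   1  s[5:],s[1:]  2  'bc'
   2  s[1:],s[6:]  0  ''
   3  s[6:],s[2:]  1  'c'
   4  s[2:],s[4:]  0  ''
   5  s[4:],s[0:]  0  ''
   6  s[0:],s[3:]  1  'e'

n(n+1)/2 = 7·8/2 = 28
Σ LCP = 0 + 2 + 0 + 1 + 0 + 0 + 1 = 4
distinct = 28 − 4 = 24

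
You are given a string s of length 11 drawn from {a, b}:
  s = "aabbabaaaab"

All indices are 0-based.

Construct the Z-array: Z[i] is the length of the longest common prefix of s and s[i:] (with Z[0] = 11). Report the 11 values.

Z[0]=11
i=1: fresh scan; Z[1]=1 grow→box=[1,2)
i=2: fresh scan; Z[2]=0
i=3: fresh scan; Z[3]=0
i=4: fresh scan; Z[4]=1 grow→box=[4,5)
i=5: fresh scan; Z[5]=0
i=6: fresh scan; Z[6]=2 grow→box=[6,8)
i=7: min(r-i=1, Z[1]=1)=1; Z[7]=2 grow→box=[7,9)
i=8: min(r-i=1, Z[1]=1)=1; Z[8]=3 grow→box=[8,11)
i=9: min(r-i=2, Z[1]=1)=1; Z[9]=1
i=10: min(r-i=1, Z[2]=0)=0; Z[10]=0

[11, 1, 0, 0, 1, 0, 2, 2, 3, 1, 0]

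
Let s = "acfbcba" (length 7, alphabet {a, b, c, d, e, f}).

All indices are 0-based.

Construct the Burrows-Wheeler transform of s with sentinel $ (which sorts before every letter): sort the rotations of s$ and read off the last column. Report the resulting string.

ab$cfbac

rank  rotation  last
    0  $acfbcba  a
    1  a$acfbcb  b
    2  acfbcba$  $
    3  ba$acfbc  c
    4  bcba$acf  f
    5  cba$acfb  b
    6  cfbcba$a  a
    7  fbcba$ac  c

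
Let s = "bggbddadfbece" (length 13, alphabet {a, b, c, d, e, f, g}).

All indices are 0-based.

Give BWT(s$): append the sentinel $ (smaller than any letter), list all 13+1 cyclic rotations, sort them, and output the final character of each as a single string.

rank  rotation        last
    0  $bggbddadfbece  e
    1  adfbece$bggbdd  d
    2  bddadfbece$bgg  g
    3  bece$bggbddadf  f
    4  bggbddadfbece$  $
    5  ce$bggbddadfbe  e
    6  dadfbece$bggbd  d
    7  ddadfbece$bggb  b
    8  dfbece$bggbdda  a
    9  e$bggbddadfbec  c
   10  ece$bggbddadfb  b
   11  fbece$bggbddad  d
   12  gbddadfbece$bg  g
   13  ggbddadfbece$b  b

edgf$edbacbdgb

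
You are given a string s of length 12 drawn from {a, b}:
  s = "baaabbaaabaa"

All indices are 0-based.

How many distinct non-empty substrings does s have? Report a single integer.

54

rank→(start, suffix):
  0 → (11, 'a')
  1 → (10, 'aa')
  2 → (6, 'aaabaa')
  3 → (1, 'aaabbaaabaa')
  4 → (7, 'aabaa')
  5 → (2, 'aabbaaabaa')
  6 → (8, 'abaa')
  7 → (3, 'abbaaabaa')
  8 → (9, 'baa')
  9 → (5, 'baaabaa')
  10 → (0, 'baaabbaaabaa')
  11 → (4, 'bbaaabaa')

SA = [11, 10, 6, 1, 7, 2, 8, 3, 9, 5, 0, 4]
[i] adj suffixes → lcp
  [1] 11/10 → 1 ('a')
  [2] 10/6 → 2 ('aa')
  [3] 6/1 → 4 ('aaab')
  [4] 1/7 → 2 ('aa')
  [5] 7/2 → 3 ('aab')
  [6] 2/8 → 1 ('a')
  [7] 8/3 → 2 ('ab')
  [8] 3/9 → 0 ('')
  [9] 9/5 → 3 ('baa')
  [10] 5/0 → 5 ('baaab')
  [11] 0/4 → 1 ('b')

n(n+1)/2 = 12·13/2 = 78
Σ LCP = 0 + 1 + 2 + 4 + 2 + 3 + 1 + 2 + 0 + 3 + 5 + 1 = 24
distinct = 78 − 24 = 54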